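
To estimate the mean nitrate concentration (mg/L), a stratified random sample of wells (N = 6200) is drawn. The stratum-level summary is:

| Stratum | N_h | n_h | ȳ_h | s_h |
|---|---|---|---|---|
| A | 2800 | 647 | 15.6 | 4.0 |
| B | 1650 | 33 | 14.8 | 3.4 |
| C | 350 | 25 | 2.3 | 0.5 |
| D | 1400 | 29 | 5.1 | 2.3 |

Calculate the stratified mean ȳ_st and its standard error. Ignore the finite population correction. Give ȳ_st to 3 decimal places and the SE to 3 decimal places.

ȳ_st ≈ 12.265, SE ≈ 0.198

ȳ_st = Σ W_h ȳ_h = (2800·15.6 + 1650·14.8 + 350·2.3 + 1400·5.1)/6200 = 12.26532
V̂(ȳ_st) = Σ W_h² s_h²/n_h, with W_h = N_h/N and N = 6200:
  stratum A: (2800/6200)²·4.0²/647 = 0.00504369
  stratum B: (1650/6200)²·3.4²/33 = 0.0248101
  stratum C: (350/6200)²·0.5²/25 = 3.18678e-05
  stratum D: (1400/6200)²·2.3²/29 = 0.00930102
V̂(ȳ_st) = 0.0391867
SE(ȳ_st) = √0.0391867 = 0.197956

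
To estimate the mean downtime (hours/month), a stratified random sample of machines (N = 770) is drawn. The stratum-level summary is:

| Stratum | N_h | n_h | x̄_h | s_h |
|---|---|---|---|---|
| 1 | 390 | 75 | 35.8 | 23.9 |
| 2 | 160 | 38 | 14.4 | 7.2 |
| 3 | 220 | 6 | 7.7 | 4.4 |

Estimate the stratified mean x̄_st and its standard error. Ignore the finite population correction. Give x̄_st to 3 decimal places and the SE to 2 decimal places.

x̄_st = Σ W_h x̄_h = (390·35.8 + 160·14.4 + 220·7.7)/770 = 23.32468
V̂(x̄_st) = Σ W_h² s_h²/n_h, with W_h = N_h/N and N = 770:
  stratum 1: (390/770)²·23.9²/75 = 1.95381
  stratum 2: (160/770)²·7.2²/38 = 0.0589033
  stratum 3: (220/770)²·4.4²/6 = 0.263401
V̂(x̄_st) = 2.27611
SE(x̄_st) = √2.27611 = 1.50868

x̄_st ≈ 23.325, SE ≈ 1.51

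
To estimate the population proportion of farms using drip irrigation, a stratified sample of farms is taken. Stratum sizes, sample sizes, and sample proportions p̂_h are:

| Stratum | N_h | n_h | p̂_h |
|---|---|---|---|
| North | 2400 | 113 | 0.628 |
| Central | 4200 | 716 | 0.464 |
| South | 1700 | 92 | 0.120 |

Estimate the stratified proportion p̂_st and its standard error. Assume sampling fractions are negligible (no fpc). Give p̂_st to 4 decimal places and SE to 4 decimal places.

p̂_st ≈ 0.4410, SE ≈ 0.0177

N = 8300; stratum weights W_h = N_h/N.
p̂_st = Σ W_h p̂_h = (2400·0.628 + 4200·0.464 + 1700·0.120)/8300 = 0.44096
V̂(p̂_st) = Σ W_h² p̂_h(1−p̂_h)/(n_h−1):
  stratum North: (2400/8300)²·0.628·0.372/112 = 0.000174402
  stratum Central: (4200/8300)²·0.464·0.536/715 = 8.90675e-05
  stratum South: (1700/8300)²·0.120·0.880/91 = 4.86815e-05
V̂(p̂_st) = 0.000312151; SE = √V̂ = 0.0176678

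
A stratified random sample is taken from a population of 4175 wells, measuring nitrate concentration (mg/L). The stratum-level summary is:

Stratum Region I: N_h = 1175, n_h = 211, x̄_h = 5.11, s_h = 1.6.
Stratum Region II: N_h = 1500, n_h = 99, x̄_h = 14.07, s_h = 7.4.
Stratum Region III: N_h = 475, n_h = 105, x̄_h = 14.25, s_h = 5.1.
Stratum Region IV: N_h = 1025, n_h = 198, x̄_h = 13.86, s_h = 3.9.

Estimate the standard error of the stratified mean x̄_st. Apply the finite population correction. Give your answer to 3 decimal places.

V̂(x̄_st) = Σ W_h² (1 − n_h/N_h) s_h²/n_h, with W_h = N_h/N and N = 4175:
  stratum Region I: (1175/4175)²·(1 − 211/1175)·1.6²/211 = 0.000788423
  stratum Region II: (1500/4175)²·(1 − 99/1500)·7.4²/99 = 0.0666875
  stratum Region III: (475/4175)²·(1 − 105/475)·5.1²/105 = 0.00249766
  stratum Region IV: (1025/4175)²·(1 − 198/1025)·3.9²/198 = 0.00373577
V̂(x̄_st) = 0.0737094
SE(x̄_st) = √0.0737094 = 0.271495

SE(x̄_st) ≈ 0.271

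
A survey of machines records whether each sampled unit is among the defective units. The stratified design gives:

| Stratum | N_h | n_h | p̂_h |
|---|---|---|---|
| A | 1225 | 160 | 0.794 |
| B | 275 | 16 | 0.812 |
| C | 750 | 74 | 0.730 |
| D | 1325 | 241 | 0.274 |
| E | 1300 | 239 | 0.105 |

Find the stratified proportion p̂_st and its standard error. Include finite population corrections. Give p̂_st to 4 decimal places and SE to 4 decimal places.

p̂_st ≈ 0.4601, SE ≈ 0.0148

N = 4875; stratum weights W_h = N_h/N.
p̂_st = Σ W_h p̂_h = (1225·0.794 + 275·0.812 + 750·0.730 + 1325·0.274 + 1300·0.105)/4875 = 0.46010
V̂(p̂_st) = Σ W_h² (1 − n_h/N_h) p̂_h(1−p̂_h)/(n_h−1):
  stratum A: (1225/4875)²·(1 − 160/1225)·0.794·0.206/159 = 5.64712e-05
  stratum B: (275/4875)²·(1 − 16/275)·0.812·0.188/15 = 3.05004e-05
  stratum C: (750/4875)²·(1 − 74/750)·0.730·0.270/73 = 5.76e-05
  stratum D: (1325/4875)²·(1 − 241/1325)·0.274·0.726/240 = 5.00924e-05
  stratum E: (1300/4875)²·(1 − 239/1300)·0.105·0.895/238 = 2.29163e-05
V̂(p̂_st) = 0.00021758; SE = √V̂ = 0.0147506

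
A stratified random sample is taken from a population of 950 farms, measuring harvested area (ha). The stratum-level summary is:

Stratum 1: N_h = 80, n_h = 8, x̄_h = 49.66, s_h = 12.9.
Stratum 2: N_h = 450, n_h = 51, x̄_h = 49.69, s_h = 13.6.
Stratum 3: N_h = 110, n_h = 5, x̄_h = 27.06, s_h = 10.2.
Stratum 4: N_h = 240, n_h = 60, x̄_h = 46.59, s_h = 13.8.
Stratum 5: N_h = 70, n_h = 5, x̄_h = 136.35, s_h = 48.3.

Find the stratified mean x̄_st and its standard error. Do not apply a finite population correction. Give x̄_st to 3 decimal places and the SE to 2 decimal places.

x̄_st = Σ W_h x̄_h = (80·49.66 + 450·49.69 + 110·27.06 + 240·46.59 + 70·136.35)/950 = 52.66947
V̂(x̄_st) = Σ W_h² s_h²/n_h, with W_h = N_h/N and N = 950:
  stratum 1: (80/950)²·12.9²/8 = 0.14751
  stratum 2: (450/950)²·13.6²/51 = 0.81374
  stratum 3: (110/950)²·10.2²/5 = 0.278977
  stratum 4: (240/950)²·13.8²/60 = 0.202573
  stratum 5: (70/950)²·48.3²/5 = 2.53322
V̂(x̄_st) = 3.97602
SE(x̄_st) = √3.97602 = 1.994

x̄_st ≈ 52.669, SE ≈ 1.99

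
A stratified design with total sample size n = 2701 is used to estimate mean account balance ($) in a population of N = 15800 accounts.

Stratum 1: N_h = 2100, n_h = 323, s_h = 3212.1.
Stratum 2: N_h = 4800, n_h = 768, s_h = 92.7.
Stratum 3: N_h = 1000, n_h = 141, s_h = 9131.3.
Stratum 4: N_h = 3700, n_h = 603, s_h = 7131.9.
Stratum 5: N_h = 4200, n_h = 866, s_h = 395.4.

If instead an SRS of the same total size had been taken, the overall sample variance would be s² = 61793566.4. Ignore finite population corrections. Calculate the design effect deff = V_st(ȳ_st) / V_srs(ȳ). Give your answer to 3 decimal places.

deff ≈ 0.331

V̂(ȳ_st) = Σ W_h² s_h²/n_h, with W_h = N_h/N and N = 15800:
  stratum 1: (2100/15800)²·3212.1²/323 = 564.287
  stratum 2: (4800/15800)²·92.7²/768 = 1.03268
  stratum 3: (1000/15800)²·9131.3²/141 = 2368.82
  stratum 4: (3700/15800)²·7131.9²/603 = 4625.75
  stratum 5: (4200/15800)²·395.4²/866 = 12.7567
V_st = 7572.65
V_srs = s²/n = 61793566.4/2701 = 22878
deff = V_st / V_srs = 7572.65/22878 = 0.3310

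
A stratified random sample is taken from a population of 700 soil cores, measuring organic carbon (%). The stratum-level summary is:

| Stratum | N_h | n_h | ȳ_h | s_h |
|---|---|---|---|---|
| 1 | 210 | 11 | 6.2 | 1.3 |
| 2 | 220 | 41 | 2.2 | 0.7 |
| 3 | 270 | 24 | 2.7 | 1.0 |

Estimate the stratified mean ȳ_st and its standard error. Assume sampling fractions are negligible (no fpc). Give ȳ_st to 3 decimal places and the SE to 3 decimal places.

ȳ_st = Σ W_h ȳ_h = (210·6.2 + 220·2.2 + 270·2.7)/700 = 3.59286
V̂(ȳ_st) = Σ W_h² s_h²/n_h, with W_h = N_h/N and N = 700:
  stratum 1: (210/700)²·1.3²/11 = 0.0138273
  stratum 2: (220/700)²·0.7²/41 = 0.00118049
  stratum 3: (270/700)²·1.0²/24 = 0.00619898
V̂(ȳ_st) = 0.0212067
SE(ȳ_st) = √0.0212067 = 0.145625

ȳ_st ≈ 3.593, SE ≈ 0.146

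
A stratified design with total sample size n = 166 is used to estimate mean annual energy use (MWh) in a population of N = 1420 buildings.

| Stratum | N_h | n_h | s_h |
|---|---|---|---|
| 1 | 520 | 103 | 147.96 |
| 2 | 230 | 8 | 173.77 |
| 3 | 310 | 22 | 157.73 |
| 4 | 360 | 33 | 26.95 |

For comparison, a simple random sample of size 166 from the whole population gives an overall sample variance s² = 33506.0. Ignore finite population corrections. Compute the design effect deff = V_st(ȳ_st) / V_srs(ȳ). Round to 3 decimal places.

deff ≈ 0.906

V̂(ȳ_st) = Σ W_h² s_h²/n_h, with W_h = N_h/N and N = 1420:
  stratum 1: (520/1420)²·147.96²/103 = 28.5024
  stratum 2: (230/1420)²·173.77²/8 = 99.0236
  stratum 3: (310/1420)²·157.73²/22 = 53.8955
  stratum 4: (360/1420)²·26.95²/33 = 1.41459
V_st = 182.836
V_srs = s²/n = 33506.0/166 = 201.843
deff = V_st / V_srs = 182.836/201.843 = 0.9058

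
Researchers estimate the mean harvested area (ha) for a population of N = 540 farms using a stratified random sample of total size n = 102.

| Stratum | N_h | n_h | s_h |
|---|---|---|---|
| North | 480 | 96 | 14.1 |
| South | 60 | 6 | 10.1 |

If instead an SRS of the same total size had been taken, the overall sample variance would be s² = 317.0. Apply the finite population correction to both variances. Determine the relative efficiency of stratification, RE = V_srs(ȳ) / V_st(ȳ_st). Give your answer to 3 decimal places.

RE ≈ 1.683

V̂(ȳ_st) = Σ W_h² (1 − n_h/N_h) s_h²/n_h, with W_h = N_h/N and N = 540:
  stratum North: (480/540)²·(1 − 96/480)·14.1²/96 = 1.30904
  stratum South: (60/540)²·(1 − 6/60)·10.1²/6 = 0.188907
V_st = 1.49794
V_srs = (1 − 102/540)·317.0/102 = 2.52081
Relative efficiency = V_srs / V_st = 2.52081/1.49794 = 1.6828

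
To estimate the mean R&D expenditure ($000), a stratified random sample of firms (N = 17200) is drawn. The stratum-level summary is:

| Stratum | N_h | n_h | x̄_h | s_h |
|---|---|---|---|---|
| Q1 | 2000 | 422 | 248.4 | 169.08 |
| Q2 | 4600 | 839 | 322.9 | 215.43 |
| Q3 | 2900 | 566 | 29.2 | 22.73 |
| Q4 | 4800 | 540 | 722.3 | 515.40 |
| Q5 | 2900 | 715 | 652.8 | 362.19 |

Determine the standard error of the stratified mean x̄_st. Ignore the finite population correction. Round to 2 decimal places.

SE(x̄_st) ≈ 6.96

V̂(x̄_st) = Σ W_h² s_h²/n_h, with W_h = N_h/N and N = 17200:
  stratum Q1: (2000/17200)²·169.08²/422 = 0.915957
  stratum Q2: (4600/17200)²·215.43²/839 = 3.95648
  stratum Q3: (2900/17200)²·22.73²/566 = 0.0259491
  stratum Q4: (4800/17200)²·515.40²/540 = 38.3107
  stratum Q5: (2900/17200)²·362.19²/715 = 5.21562
V̂(x̄_st) = 48.4248
SE(x̄_st) = √48.4248 = 6.95879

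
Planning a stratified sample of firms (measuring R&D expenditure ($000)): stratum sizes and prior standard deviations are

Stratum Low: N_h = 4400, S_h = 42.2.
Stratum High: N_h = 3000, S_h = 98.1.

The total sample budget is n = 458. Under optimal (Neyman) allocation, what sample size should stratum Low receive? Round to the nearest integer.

Neyman allocation: n_h = n · N_h S_h / Σ N_i S_i, with n = 458.
  stratum Low: N_h·S_h = 4400·42.2 = 185680.00
  stratum High: N_h·S_h = 3000·98.1 = 294300.00
Σ N_h S_h = 479980.00
n for stratum Low = 458·185680.00/479980.00 = 177.177 → 177

177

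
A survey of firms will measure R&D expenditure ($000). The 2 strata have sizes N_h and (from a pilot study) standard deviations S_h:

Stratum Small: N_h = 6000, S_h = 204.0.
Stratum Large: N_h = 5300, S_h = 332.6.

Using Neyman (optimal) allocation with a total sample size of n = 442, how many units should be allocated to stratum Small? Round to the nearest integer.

Neyman allocation: n_h = n · N_h S_h / Σ N_i S_i, with n = 442.
  stratum Small: N_h·S_h = 6000·204.0 = 1224000.00
  stratum Large: N_h·S_h = 5300·332.6 = 1762780.00
Σ N_h S_h = 2986780.00
n for stratum Small = 442·1224000.00/2986780.00 = 181.134 → 181

181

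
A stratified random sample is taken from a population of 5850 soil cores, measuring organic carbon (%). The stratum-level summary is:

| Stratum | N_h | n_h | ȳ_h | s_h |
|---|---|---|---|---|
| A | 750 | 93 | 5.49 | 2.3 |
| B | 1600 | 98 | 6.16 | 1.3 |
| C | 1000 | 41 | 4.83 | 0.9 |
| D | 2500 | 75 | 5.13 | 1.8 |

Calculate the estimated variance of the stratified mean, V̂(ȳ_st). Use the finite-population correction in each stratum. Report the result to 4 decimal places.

V̂(ȳ_st) = Σ W_h² (1 − n_h/N_h) s_h²/n_h, with W_h = N_h/N and N = 5850:
  stratum A: (750/5850)²·(1 − 93/750)·2.3²/93 = 0.000819007
  stratum B: (1600/5850)²·(1 − 98/1600)·1.3²/98 = 0.00121099
  stratum C: (1000/5850)²·(1 − 41/1000)·0.9²/41 = 0.000553615
  stratum D: (2500/5850)²·(1 − 75/2500)·1.8²/75 = 0.00765286
V̂(ȳ_st) = 0.0102365

V̂(ȳ_st) ≈ 0.0102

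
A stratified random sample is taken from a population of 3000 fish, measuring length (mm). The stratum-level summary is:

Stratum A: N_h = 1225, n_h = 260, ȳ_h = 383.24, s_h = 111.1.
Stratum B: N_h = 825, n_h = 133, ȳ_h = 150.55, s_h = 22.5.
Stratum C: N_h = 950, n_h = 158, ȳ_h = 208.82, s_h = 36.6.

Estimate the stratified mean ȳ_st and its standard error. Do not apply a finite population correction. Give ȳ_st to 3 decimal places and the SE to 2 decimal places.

ȳ_st = Σ W_h ȳ_h = (1225·383.24 + 825·150.55 + 950·208.82)/3000 = 264.01725
V̂(ȳ_st) = Σ W_h² s_h²/n_h, with W_h = N_h/N and N = 3000:
  stratum A: (1225/3000)²·111.1²/260 = 7.91561
  stratum B: (825/3000)²·22.5²/133 = 0.287858
  stratum C: (950/3000)²·36.6²/158 = 0.850178
V̂(ȳ_st) = 9.05365
SE(ȳ_st) = √9.05365 = 3.00893

ȳ_st ≈ 264.017, SE ≈ 3.01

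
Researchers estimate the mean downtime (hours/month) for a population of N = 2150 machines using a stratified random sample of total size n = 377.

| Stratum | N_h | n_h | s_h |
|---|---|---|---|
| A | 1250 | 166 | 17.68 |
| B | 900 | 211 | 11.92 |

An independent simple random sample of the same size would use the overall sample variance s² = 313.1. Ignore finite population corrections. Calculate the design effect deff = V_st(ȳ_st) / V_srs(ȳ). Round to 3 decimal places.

V̂(ȳ_st) = Σ W_h² s_h²/n_h, with W_h = N_h/N and N = 2150:
  stratum A: (1250/2150)²·17.68²/166 = 0.636502
  stratum B: (900/2150)²·11.92²/211 = 0.117999
V_st = 0.754501
V_srs = s²/n = 313.1/377 = 0.830504
deff = V_st / V_srs = 0.754501/0.830504 = 0.9085

deff ≈ 0.908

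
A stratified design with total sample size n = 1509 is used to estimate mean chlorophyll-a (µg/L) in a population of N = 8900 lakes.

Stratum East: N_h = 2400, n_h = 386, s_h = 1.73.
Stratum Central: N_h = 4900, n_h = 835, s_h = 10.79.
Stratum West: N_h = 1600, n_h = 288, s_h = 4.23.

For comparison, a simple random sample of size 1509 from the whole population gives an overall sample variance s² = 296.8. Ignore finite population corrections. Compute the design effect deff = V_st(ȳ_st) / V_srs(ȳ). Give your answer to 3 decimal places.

deff ≈ 0.228

V̂(ȳ_st) = Σ W_h² s_h²/n_h, with W_h = N_h/N and N = 8900:
  stratum East: (2400/8900)²·1.73²/386 = 0.000563829
  stratum Central: (4900/8900)²·10.79²/835 = 0.0422638
  stratum West: (1600/8900)²·4.23²/288 = 0.00200793
V_st = 0.0448356
V_srs = s²/n = 296.8/1509 = 0.196687
deff = V_st / V_srs = 0.0448356/0.196687 = 0.2280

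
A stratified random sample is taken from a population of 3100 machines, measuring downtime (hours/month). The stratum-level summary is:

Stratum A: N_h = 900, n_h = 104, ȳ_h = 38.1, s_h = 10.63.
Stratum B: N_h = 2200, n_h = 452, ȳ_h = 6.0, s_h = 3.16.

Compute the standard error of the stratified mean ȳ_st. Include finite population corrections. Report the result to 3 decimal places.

V̂(ȳ_st) = Σ W_h² (1 − n_h/N_h) s_h²/n_h, with W_h = N_h/N and N = 3100:
  stratum A: (900/3100)²·(1 − 104/900)·10.63²/104 = 0.0809963
  stratum B: (2200/3100)²·(1 − 452/2200)·3.16²/452 = 0.00884049
V̂(ȳ_st) = 0.0898368
SE(ȳ_st) = √0.0898368 = 0.299728

SE(ȳ_st) ≈ 0.300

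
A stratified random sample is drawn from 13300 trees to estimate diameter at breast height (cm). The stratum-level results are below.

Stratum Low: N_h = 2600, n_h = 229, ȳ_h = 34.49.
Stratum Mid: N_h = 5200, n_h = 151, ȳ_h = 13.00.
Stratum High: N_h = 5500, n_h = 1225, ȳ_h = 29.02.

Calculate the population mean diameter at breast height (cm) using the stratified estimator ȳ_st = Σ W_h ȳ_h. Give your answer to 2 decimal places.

N = Σ N_h = 13300. Stratum weights W_h = N_h/N.
ȳ_st = (2600·34.49 + 5200·13.00 + 5500·29.02) / 13300 = 23.8259

ȳ_st ≈ 23.83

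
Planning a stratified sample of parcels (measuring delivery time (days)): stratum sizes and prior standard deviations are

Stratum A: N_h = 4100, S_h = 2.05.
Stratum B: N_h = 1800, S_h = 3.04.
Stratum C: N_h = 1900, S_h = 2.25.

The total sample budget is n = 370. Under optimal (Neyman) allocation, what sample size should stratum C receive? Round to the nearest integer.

87

Neyman allocation: n_h = n · N_h S_h / Σ N_i S_i, with n = 370.
  stratum A: N_h·S_h = 4100·2.05 = 8405.00
  stratum B: N_h·S_h = 1800·3.04 = 5472.00
  stratum C: N_h·S_h = 1900·2.25 = 4275.00
Σ N_h S_h = 18152.00
n for stratum C = 370·4275.00/18152.00 = 87.139 → 87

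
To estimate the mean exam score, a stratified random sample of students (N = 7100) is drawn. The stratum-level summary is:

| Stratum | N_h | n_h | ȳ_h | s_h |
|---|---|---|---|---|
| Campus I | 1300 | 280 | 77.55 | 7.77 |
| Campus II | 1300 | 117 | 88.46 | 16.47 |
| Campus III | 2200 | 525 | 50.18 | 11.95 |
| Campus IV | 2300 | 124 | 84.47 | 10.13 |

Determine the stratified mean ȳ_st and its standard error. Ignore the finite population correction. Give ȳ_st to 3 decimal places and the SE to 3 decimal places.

ȳ_st = Σ W_h ȳ_h = (1300·77.55 + 1300·88.46 + 2200·50.18 + 2300·84.47)/7100 = 73.30845
V̂(ȳ_st) = Σ W_h² s_h²/n_h, with W_h = N_h/N and N = 7100:
  stratum Campus I: (1300/7100)²·7.77²/280 = 0.0072286
  stratum Campus II: (1300/7100)²·16.47²/117 = 0.0777269
  stratum Campus III: (2200/7100)²·11.95²/525 = 0.0261159
  stratum Campus IV: (2300/7100)²·10.13²/124 = 0.0868433
V̂(ȳ_st) = 0.197915
SE(ȳ_st) = √0.197915 = 0.444876

ȳ_st ≈ 73.308, SE ≈ 0.445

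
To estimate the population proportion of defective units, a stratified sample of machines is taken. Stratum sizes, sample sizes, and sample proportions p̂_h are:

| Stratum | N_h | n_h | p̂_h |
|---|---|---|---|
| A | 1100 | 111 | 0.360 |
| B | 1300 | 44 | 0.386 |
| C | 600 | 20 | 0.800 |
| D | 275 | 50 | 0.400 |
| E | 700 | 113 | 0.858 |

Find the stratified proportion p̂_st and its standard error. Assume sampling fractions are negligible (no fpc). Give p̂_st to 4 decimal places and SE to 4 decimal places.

N = 3975; stratum weights W_h = N_h/N.
p̂_st = Σ W_h p̂_h = (1100·0.360 + 1300·0.386 + 600·0.800 + 275·0.400 + 700·0.858)/3975 = 0.52538
V̂(p̂_st) = Σ W_h² p̂_h(1−p̂_h)/(n_h−1):
  stratum A: (1100/3975)²·0.360·0.640/110 = 0.000160399
  stratum B: (1300/3975)²·0.386·0.614/43 = 0.000589522
  stratum C: (600/3975)²·0.800·0.200/19 = 0.000191864
  stratum D: (275/3975)²·0.400·0.600/49 = 2.34426e-05
  stratum E: (700/3975)²·0.858·0.142/112 = 3.37349e-05
V̂(p̂_st) = 0.000998962; SE = √V̂ = 0.0316064

p̂_st ≈ 0.5254, SE ≈ 0.0316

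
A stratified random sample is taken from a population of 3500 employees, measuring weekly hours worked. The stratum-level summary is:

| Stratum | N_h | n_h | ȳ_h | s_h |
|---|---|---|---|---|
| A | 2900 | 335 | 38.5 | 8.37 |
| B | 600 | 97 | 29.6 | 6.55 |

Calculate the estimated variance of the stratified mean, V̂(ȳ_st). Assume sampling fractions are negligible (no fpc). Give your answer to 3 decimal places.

V̂(ȳ_st) = Σ W_h² s_h²/n_h, with W_h = N_h/N and N = 3500:
  stratum A: (2900/3500)²·8.37²/335 = 0.143571
  stratum B: (600/3500)²·6.55²/97 = 0.012998
V̂(ȳ_st) = 0.156569

V̂(ȳ_st) ≈ 0.157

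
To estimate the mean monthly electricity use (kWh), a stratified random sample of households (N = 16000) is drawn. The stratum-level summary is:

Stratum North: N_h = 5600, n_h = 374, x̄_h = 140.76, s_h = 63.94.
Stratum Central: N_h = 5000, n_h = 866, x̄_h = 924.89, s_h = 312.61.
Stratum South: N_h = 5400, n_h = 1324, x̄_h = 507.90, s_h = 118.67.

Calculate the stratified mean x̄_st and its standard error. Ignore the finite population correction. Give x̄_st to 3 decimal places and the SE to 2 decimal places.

x̄_st = Σ W_h x̄_h = (5600·140.76 + 5000·924.89 + 5400·507.90)/16000 = 509.71037
V̂(x̄_st) = Σ W_h² s_h²/n_h, with W_h = N_h/N and N = 16000:
  stratum North: (5600/16000)²·63.94²/374 = 1.33909
  stratum Central: (5000/16000)²·312.61²/866 = 11.0202
  stratum South: (5400/16000)²·118.67²/1324 = 1.21155
V̂(x̄_st) = 13.5708
SE(x̄_st) = √13.5708 = 3.68386

x̄_st ≈ 509.710, SE ≈ 3.68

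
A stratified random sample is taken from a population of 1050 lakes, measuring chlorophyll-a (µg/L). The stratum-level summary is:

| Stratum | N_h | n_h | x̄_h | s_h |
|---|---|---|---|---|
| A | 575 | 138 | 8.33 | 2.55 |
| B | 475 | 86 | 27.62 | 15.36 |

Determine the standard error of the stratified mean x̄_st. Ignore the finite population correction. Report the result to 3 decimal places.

SE(x̄_st) ≈ 0.759

V̂(x̄_st) = Σ W_h² s_h²/n_h, with W_h = N_h/N and N = 1050:
  stratum A: (575/1050)²·2.55²/138 = 0.0141305
  stratum B: (475/1050)²·15.36²/86 = 0.561426
V̂(x̄_st) = 0.575557
SE(x̄_st) = √0.575557 = 0.758654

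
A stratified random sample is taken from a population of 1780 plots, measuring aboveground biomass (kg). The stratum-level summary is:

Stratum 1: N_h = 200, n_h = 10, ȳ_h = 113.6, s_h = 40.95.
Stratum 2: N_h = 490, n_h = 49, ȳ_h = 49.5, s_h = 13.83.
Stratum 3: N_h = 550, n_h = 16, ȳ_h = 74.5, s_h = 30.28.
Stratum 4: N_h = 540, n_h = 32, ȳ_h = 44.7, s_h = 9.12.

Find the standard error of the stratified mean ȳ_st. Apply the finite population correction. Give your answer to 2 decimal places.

SE(ȳ_st) ≈ 2.80

V̂(ȳ_st) = Σ W_h² (1 − n_h/N_h) s_h²/n_h, with W_h = N_h/N and N = 1780:
  stratum 1: (200/1780)²·(1 − 10/200)·40.95²/10 = 2.01118
  stratum 2: (490/1780)²·(1 − 49/490)·13.83²/49 = 0.266221
  stratum 3: (550/1780)²·(1 − 16/550)·30.28²/16 = 5.31197
  stratum 4: (540/1780)²·(1 − 32/540)·9.12²/32 = 0.225039
V̂(ȳ_st) = 7.81441
SE(ȳ_st) = √7.81441 = 2.79543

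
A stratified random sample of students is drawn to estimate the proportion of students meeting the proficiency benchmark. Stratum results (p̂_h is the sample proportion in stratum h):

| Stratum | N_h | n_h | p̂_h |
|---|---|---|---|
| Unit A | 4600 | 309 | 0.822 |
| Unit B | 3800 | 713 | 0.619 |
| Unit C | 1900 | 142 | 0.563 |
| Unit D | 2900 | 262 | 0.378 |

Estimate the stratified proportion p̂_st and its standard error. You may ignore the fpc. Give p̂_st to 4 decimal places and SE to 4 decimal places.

p̂_st ≈ 0.6287, SE ≈ 0.0128

N = 13200; stratum weights W_h = N_h/N.
p̂_st = Σ W_h p̂_h = (4600·0.822 + 3800·0.619 + 1900·0.563 + 2900·0.378)/13200 = 0.62873
V̂(p̂_st) = Σ W_h² p̂_h(1−p̂_h)/(n_h−1):
  stratum Unit A: (4600/13200)²·0.822·0.178/308 = 5.76911e-05
  stratum Unit B: (3800/13200)²·0.619·0.381/712 = 2.74508e-05
  stratum Unit C: (1900/13200)²·0.563·0.437/141 = 3.61518e-05
  stratum Unit D: (2900/13200)²·0.378·0.622/261 = 4.348e-05
V̂(p̂_st) = 0.000164774; SE = √V̂ = 0.0128364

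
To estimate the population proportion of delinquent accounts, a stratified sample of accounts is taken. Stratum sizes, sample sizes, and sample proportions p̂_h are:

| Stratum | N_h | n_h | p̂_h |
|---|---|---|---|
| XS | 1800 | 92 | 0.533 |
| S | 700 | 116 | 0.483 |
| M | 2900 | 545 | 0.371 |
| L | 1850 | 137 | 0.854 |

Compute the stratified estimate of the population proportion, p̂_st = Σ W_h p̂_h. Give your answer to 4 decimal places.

p̂_st ≈ 0.5453

N = 7250; stratum weights W_h = N_h/N.
p̂_st = Σ W_h p̂_h = (1800·0.533 + 700·0.483 + 2900·0.371 + 1850·0.854)/7250 = 0.54528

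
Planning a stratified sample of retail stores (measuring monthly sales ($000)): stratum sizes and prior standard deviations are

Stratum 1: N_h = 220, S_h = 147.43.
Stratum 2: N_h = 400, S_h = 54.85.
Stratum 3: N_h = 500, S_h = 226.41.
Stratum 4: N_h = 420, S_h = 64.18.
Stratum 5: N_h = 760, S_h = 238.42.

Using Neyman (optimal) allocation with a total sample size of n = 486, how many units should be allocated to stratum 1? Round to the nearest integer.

42

Neyman allocation: n_h = n · N_h S_h / Σ N_i S_i, with n = 486.
  stratum 1: N_h·S_h = 220·147.43 = 32434.60
  stratum 2: N_h·S_h = 400·54.85 = 21940.00
  stratum 3: N_h·S_h = 500·226.41 = 113205.00
  stratum 4: N_h·S_h = 420·64.18 = 26955.60
  stratum 5: N_h·S_h = 760·238.42 = 181199.20
Σ N_h S_h = 375734.40
n for stratum 1 = 486·32434.60/375734.40 = 41.953 → 42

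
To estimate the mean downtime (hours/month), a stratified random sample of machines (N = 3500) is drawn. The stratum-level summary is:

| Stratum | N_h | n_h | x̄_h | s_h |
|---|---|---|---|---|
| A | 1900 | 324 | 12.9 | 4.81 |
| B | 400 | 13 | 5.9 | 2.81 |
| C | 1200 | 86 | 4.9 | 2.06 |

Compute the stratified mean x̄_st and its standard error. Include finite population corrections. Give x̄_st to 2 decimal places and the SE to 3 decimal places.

x̄_st ≈ 9.36, SE ≈ 0.175

x̄_st = Σ W_h x̄_h = (1900·12.9 + 400·5.9 + 1200·4.9)/3500 = 9.35714
V̂(x̄_st) = Σ W_h² (1 − n_h/N_h) s_h²/n_h, with W_h = N_h/N and N = 3500:
  stratum A: (1900/3500)²·(1 − 324/1900)·4.81²/324 = 0.017455
  stratum B: (400/3500)²·(1 − 13/400)·2.81²/13 = 0.00767546
  stratum C: (1200/3500)²·(1 − 86/1200)·2.06²/86 = 0.00538476
V̂(x̄_st) = 0.0305152
SE(x̄_st) = √0.0305152 = 0.174686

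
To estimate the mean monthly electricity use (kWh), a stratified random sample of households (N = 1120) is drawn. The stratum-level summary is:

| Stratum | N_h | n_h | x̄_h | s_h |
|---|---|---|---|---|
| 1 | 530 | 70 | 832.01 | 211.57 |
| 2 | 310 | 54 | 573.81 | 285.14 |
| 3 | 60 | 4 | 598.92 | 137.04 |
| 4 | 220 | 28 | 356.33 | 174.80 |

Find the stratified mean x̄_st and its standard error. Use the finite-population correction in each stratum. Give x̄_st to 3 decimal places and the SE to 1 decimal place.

x̄_st = Σ W_h x̄_h = (530·832.01 + 310·573.81 + 60·598.92 + 220·356.33)/1120 = 654.61982
V̂(x̄_st) = Σ W_h² (1 − n_h/N_h) s_h²/n_h, with W_h = N_h/N and N = 1120:
  stratum 1: (530/1120)²·(1 − 70/530)·211.57²/70 = 124.282
  stratum 2: (310/1120)²·(1 − 54/310)·285.14²/54 = 95.2551
  stratum 3: (60/1120)²·(1 − 4/60)·137.04²/4 = 12.5759
  stratum 4: (220/1120)²·(1 − 28/220)·174.80²/28 = 36.7462
V̂(x̄_st) = 268.859
SE(x̄_st) = √268.859 = 16.3969

x̄_st ≈ 654.620, SE ≈ 16.4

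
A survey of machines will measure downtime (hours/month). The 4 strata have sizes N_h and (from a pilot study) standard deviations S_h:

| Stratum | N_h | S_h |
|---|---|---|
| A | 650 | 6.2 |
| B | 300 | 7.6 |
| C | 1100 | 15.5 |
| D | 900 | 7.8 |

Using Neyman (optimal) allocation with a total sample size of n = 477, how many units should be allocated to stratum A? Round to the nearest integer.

Neyman allocation: n_h = n · N_h S_h / Σ N_i S_i, with n = 477.
  stratum A: N_h·S_h = 650·6.2 = 4030.00
  stratum B: N_h·S_h = 300·7.6 = 2280.00
  stratum C: N_h·S_h = 1100·15.5 = 17050.00
  stratum D: N_h·S_h = 900·7.8 = 7020.00
Σ N_h S_h = 30380.00
n for stratum A = 477·4030.00/30380.00 = 63.276 → 63

63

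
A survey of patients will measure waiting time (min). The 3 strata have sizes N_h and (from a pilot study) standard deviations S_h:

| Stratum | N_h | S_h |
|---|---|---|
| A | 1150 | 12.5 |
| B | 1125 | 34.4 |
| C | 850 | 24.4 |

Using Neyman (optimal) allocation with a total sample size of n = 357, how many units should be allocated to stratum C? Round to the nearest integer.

100

Neyman allocation: n_h = n · N_h S_h / Σ N_i S_i, with n = 357.
  stratum A: N_h·S_h = 1150·12.5 = 14375.00
  stratum B: N_h·S_h = 1125·34.4 = 38700.00
  stratum C: N_h·S_h = 850·24.4 = 20740.00
Σ N_h S_h = 73815.00
n for stratum C = 357·20740.00/73815.00 = 100.307 → 100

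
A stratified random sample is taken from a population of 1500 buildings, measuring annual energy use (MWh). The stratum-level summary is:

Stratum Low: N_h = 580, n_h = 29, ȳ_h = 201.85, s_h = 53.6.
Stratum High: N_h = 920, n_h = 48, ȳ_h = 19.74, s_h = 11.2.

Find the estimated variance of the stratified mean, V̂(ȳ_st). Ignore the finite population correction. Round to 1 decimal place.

V̂(ȳ_st) = Σ W_h² s_h²/n_h, with W_h = N_h/N and N = 1500:
  stratum Low: (580/1500)²·53.6²/29 = 14.8117
  stratum High: (920/1500)²·11.2²/48 = 0.983078
V̂(ȳ_st) = 15.7948

V̂(ȳ_st) ≈ 15.8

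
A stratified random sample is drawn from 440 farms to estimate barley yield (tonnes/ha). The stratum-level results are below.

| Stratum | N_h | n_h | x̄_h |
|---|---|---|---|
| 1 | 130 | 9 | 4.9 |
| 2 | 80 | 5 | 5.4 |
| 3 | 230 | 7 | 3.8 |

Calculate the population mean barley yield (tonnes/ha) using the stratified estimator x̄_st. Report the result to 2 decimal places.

N = Σ N_h = 440. Stratum weights W_h = N_h/N.
x̄_st = (130·4.9 + 80·5.4 + 230·3.8) / 440 = 4.4159

x̄_st ≈ 4.42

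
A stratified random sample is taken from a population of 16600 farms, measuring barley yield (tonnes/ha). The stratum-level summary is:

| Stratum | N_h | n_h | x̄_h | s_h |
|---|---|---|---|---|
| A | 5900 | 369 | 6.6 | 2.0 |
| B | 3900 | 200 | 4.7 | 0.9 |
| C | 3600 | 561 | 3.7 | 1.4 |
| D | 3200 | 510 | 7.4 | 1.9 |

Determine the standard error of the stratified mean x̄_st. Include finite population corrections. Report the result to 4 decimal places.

SE(x̄_st) ≈ 0.0431

V̂(x̄_st) = Σ W_h² (1 − n_h/N_h) s_h²/n_h, with W_h = N_h/N and N = 16600:
  stratum A: (5900/16600)²·(1 − 369/5900)·2.0²/369 = 0.00128373
  stratum B: (3900/16600)²·(1 − 200/3900)·0.9²/200 = 0.000212083
  stratum C: (3600/16600)²·(1 − 561/3600)·1.4²/561 = 0.000138711
  stratum D: (3200/16600)²·(1 − 510/3200)·1.9²/510 = 0.000221117
V̂(x̄_st) = 0.00185564
SE(x̄_st) = √0.00185564 = 0.0430771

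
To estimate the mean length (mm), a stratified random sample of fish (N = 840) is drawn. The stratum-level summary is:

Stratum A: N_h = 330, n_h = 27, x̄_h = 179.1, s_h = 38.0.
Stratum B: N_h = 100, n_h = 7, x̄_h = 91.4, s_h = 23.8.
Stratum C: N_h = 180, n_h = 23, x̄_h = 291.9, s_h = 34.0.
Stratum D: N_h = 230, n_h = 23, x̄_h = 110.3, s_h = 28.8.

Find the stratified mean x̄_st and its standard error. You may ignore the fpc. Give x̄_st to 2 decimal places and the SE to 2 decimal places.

x̄_st = Σ W_h x̄_h = (330·179.1 + 100·91.4 + 180·291.9 + 230·110.3)/840 = 173.99286
V̂(x̄_st) = Σ W_h² s_h²/n_h, with W_h = N_h/N and N = 840:
  stratum A: (330/840)²·38.0²/27 = 8.25416
  stratum B: (100/840)²·23.8²/7 = 1.14683
  stratum C: (180/840)²·34.0²/23 = 2.3079
  stratum D: (230/840)²·28.8²/23 = 2.70367
V̂(x̄_st) = 14.4126
SE(x̄_st) = √14.4126 = 3.79639

x̄_st ≈ 173.99, SE ≈ 3.80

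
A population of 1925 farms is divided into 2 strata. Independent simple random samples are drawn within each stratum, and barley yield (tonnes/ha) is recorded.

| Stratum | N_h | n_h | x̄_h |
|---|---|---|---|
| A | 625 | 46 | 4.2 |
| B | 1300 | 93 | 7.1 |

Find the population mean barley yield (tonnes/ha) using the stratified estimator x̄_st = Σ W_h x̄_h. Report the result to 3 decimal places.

x̄_st ≈ 6.158

N = Σ N_h = 1925. Stratum weights W_h = N_h/N.
x̄_st = (625·4.2 + 1300·7.1) / 1925 = 6.15844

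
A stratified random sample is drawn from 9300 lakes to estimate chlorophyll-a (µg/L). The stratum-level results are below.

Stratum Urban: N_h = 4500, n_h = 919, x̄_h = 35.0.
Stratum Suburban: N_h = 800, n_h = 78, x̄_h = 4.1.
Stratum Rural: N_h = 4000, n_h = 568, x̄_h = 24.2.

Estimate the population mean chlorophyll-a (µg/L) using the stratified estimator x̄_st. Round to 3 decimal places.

N = Σ N_h = 9300. Stratum weights W_h = N_h/N.
x̄_st = (4500·35.0 + 800·4.1 + 4000·24.2) / 9300 = 27.69677

x̄_st ≈ 27.697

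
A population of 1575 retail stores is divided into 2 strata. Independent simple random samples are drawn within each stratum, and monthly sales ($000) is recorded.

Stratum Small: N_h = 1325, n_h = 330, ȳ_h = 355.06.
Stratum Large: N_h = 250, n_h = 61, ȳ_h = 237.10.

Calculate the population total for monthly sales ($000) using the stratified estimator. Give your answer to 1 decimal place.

τ̂_st = Σ N_h ȳ_h = 1325·355.06 + 250·237.10 = 529729.5

τ̂_st ≈ 529729.5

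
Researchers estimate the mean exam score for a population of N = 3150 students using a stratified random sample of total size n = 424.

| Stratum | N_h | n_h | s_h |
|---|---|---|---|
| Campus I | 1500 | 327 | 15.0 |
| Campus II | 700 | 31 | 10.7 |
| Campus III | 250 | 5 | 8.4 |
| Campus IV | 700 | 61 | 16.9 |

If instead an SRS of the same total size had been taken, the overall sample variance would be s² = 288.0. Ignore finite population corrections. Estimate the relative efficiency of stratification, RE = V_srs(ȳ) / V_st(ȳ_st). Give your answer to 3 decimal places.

V̂(ȳ_st) = Σ W_h² s_h²/n_h, with W_h = N_h/N and N = 3150:
  stratum Campus I: (1500/3150)²·15.0²/327 = 0.156026
  stratum Campus II: (700/3150)²·10.7²/31 = 0.182382
  stratum Campus III: (250/3150)²·8.4²/5 = 0.0888889
  stratum Campus IV: (700/3150)²·16.9²/61 = 0.231216
V_st = 0.658512
V_srs = s²/n = 288.0/424 = 0.679245
Relative efficiency = V_srs / V_st = 0.679245/0.658512 = 1.0315

RE ≈ 1.031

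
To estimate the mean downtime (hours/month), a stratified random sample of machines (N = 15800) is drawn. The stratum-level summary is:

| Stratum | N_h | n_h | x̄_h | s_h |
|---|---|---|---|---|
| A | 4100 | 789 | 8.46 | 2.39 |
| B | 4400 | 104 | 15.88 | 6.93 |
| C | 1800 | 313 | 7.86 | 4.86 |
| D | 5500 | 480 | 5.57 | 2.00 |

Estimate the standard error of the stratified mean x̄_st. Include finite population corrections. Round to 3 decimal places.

SE(x̄_st) ≈ 0.193

V̂(x̄_st) = Σ W_h² (1 − n_h/N_h) s_h²/n_h, with W_h = N_h/N and N = 15800:
  stratum A: (4100/15800)²·(1 − 789/4100)·2.39²/789 = 0.000393684
  stratum B: (4400/15800)²·(1 − 104/4400)·6.93²/104 = 0.0349652
  stratum C: (1800/15800)²·(1 − 313/1800)·4.86²/313 = 0.000809091
  stratum D: (5500/15800)²·(1 − 480/5500)·2.00²/480 = 0.000921661
V̂(x̄_st) = 0.0370896
SE(x̄_st) = √0.0370896 = 0.192587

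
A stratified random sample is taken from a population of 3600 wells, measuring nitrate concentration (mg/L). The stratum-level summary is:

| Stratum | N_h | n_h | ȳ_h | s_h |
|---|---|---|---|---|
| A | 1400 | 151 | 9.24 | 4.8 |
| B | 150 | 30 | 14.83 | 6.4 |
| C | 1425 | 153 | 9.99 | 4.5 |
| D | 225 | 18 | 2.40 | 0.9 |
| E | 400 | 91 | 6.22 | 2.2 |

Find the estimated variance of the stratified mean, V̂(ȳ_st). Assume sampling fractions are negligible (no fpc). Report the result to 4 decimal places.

V̂(ȳ_st) ≈ 0.0470

V̂(ȳ_st) = Σ W_h² s_h²/n_h, with W_h = N_h/N and N = 3600:
  stratum A: (1400/3600)²·4.8²/151 = 0.0230758
  stratum B: (150/3600)²·6.4²/30 = 0.00237037
  stratum C: (1425/3600)²·4.5²/153 = 0.0207376
  stratum D: (225/3600)²·0.9²/18 = 0.000175781
  stratum E: (400/3600)²·2.2²/91 = 0.000656627
V̂(ȳ_st) = 0.0470162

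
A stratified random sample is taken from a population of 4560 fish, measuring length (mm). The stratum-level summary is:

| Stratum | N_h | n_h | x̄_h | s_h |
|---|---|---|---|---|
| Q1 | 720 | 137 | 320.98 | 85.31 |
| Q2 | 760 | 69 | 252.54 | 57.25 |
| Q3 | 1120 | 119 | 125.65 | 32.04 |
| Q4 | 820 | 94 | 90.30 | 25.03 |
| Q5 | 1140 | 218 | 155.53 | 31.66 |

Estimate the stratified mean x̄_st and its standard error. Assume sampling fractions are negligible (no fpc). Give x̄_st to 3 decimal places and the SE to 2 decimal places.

x̄_st = Σ W_h x̄_h = (720·320.98 + 760·252.54 + 1120·125.65 + 820·90.30 + 1140·155.53)/4560 = 178.75311
V̂(x̄_st) = Σ W_h² s_h²/n_h, with W_h = N_h/N and N = 4560:
  stratum Q1: (720/4560)²·85.31²/137 = 1.32439
  stratum Q2: (760/4560)²·57.25²/69 = 1.31947
  stratum Q3: (1120/4560)²·32.04²/119 = 0.520409
  stratum Q4: (820/4560)²·25.03²/94 = 0.215522
  stratum Q5: (1140/4560)²·31.66²/218 = 0.287373
V̂(x̄_st) = 3.66716
SE(x̄_st) = √3.66716 = 1.91498

x̄_st ≈ 178.753, SE ≈ 1.91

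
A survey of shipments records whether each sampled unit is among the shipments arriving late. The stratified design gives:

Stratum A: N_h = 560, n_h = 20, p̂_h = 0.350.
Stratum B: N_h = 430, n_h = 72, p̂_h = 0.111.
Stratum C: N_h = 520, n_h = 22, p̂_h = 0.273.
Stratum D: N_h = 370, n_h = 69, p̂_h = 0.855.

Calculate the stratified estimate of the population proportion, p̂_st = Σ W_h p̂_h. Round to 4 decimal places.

p̂_st ≈ 0.3734

N = 1880; stratum weights W_h = N_h/N.
p̂_st = Σ W_h p̂_h = (560·0.350 + 430·0.111 + 520·0.273 + 370·0.855)/1880 = 0.37343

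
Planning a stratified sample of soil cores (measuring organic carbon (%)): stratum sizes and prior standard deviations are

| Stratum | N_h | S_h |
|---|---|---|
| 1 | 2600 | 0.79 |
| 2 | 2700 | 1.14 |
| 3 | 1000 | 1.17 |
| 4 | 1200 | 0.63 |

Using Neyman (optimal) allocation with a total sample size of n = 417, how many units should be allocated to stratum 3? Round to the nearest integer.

Neyman allocation: n_h = n · N_h S_h / Σ N_i S_i, with n = 417.
  stratum 1: N_h·S_h = 2600·0.79 = 2054.00
  stratum 2: N_h·S_h = 2700·1.14 = 3078.00
  stratum 3: N_h·S_h = 1000·1.17 = 1170.00
  stratum 4: N_h·S_h = 1200·0.63 = 756.00
Σ N_h S_h = 7058.00
n for stratum 3 = 417·1170.00/7058.00 = 69.126 → 69

69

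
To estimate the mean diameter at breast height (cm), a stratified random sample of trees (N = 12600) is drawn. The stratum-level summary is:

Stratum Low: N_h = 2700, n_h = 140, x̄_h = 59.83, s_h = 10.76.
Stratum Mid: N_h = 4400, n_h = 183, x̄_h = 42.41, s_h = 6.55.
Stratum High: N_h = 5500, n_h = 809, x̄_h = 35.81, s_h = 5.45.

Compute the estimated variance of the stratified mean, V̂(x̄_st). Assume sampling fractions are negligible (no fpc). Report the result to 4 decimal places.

V̂(x̄_st) = Σ W_h² s_h²/n_h, with W_h = N_h/N and N = 12600:
  stratum Low: (2700/12600)²·10.76²/140 = 0.0379737
  stratum Mid: (4400/12600)²·6.55²/183 = 0.0285888
  stratum High: (5500/12600)²·5.45²/809 = 0.00699566
V̂(x̄_st) = 0.0735582

V̂(x̄_st) ≈ 0.0736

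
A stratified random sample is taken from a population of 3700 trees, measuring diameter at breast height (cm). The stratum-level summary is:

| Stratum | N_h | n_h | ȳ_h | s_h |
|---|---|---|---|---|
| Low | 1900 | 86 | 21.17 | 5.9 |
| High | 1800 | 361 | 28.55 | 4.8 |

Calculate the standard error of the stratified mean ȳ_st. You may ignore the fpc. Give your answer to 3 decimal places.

V̂(ȳ_st) = Σ W_h² s_h²/n_h, with W_h = N_h/N and N = 3700:
  stratum Low: (1900/3700)²·5.9²/86 = 0.106736
  stratum High: (1800/3700)²·4.8²/361 = 0.0151049
V̂(ȳ_st) = 0.12184
SE(ȳ_st) = √0.12184 = 0.349057

SE(ȳ_st) ≈ 0.349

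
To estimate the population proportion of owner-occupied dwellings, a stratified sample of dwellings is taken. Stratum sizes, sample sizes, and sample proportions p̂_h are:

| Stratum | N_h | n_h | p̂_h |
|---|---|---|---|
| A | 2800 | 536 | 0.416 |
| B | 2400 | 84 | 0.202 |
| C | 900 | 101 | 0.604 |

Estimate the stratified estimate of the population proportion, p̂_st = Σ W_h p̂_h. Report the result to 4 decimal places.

p̂_st ≈ 0.3595

N = 6100; stratum weights W_h = N_h/N.
p̂_st = Σ W_h p̂_h = (2800·0.416 + 2400·0.202 + 900·0.604)/6100 = 0.35954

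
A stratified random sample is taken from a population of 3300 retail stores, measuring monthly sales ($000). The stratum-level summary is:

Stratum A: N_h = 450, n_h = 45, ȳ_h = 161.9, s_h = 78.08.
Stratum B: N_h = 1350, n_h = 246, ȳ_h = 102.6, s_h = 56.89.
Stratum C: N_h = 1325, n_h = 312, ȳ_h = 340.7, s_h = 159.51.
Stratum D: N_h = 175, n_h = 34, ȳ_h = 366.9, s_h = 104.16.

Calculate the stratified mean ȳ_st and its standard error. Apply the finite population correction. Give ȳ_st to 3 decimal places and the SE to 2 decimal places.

ȳ_st ≈ 220.303, SE ≈ 3.85

ȳ_st = Σ W_h ȳ_h = (450·161.9 + 1350·102.6 + 1325·340.7 + 175·366.9)/3300 = 220.30303
V̂(ȳ_st) = Σ W_h² (1 − n_h/N_h) s_h²/n_h, with W_h = N_h/N and N = 3300:
  stratum A: (450/3300)²·(1 − 45/450)·78.08²/45 = 2.26729
  stratum B: (1350/3300)²·(1 − 246/1350)·56.89²/246 = 1.80058
  stratum C: (1325/3300)²·(1 − 312/1325)·159.51²/312 = 10.0512
  stratum D: (175/3300)²·(1 − 34/175)·104.16²/34 = 0.723023
V̂(ȳ_st) = 14.8421
SE(ȳ_st) = √14.8421 = 3.85255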